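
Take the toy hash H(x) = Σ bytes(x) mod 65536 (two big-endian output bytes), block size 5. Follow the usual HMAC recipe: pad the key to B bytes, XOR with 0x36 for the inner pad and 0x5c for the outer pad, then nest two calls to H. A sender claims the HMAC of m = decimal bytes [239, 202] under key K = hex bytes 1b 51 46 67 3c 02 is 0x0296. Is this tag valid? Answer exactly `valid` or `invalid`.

Key hex bytes 1b 51 46 67 3c 02 is 6 bytes > B = 5, so hash it first: H(key) = 01 57, then zero-pad to 5 bytes: K' = 01 57 00 00 00.
K' ⊕ ipad = 37 61 36 36 36; K' ⊕ opad = 5d 0b 5c 5c 5c.
Inner hash: sum = 55+97+54+54+54+239+202 = 755 → 02 f3.
Outer hash (recomputed tag): sum = 93+11+92+92+92+2+243 = 625 → 02 71.
Recomputed tag = 0271; claimed = 0296 → mismatch.

invalid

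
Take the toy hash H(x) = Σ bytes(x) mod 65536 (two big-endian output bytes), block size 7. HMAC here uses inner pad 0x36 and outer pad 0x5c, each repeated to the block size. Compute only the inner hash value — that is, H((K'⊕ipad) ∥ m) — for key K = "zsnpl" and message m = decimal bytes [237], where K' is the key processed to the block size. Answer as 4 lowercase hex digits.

Key "zsnpl" = 7a 73 6e 70 6c is 5 bytes ≤ B = 7; zero-pad to 7 bytes: K' = 7a 73 6e 70 6c 00 00.
K' ⊕ ipad = 4c 45 58 46 5a 36 36.
Inner input = 4c 45 58 46 5a 36 36 ∥ ed.
Inner hash: sum = 76+69+88+70+90+54+54+237 = 738 → 02 e2.

02e2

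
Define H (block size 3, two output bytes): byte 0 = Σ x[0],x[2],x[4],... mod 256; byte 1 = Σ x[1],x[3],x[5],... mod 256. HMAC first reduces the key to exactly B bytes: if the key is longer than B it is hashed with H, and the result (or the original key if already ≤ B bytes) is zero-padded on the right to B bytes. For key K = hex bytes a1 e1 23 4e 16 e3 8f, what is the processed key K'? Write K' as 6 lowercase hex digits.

|K| = 7 > B = 3, so first hash the key.
H(K): even-index sum = 361 mod 256 = 105; odd-index sum = 530 mod 256 = 18 → 69 12.
Zero-pad H(K) = 69 12 to 3 bytes: K' = 69 12 00.

691200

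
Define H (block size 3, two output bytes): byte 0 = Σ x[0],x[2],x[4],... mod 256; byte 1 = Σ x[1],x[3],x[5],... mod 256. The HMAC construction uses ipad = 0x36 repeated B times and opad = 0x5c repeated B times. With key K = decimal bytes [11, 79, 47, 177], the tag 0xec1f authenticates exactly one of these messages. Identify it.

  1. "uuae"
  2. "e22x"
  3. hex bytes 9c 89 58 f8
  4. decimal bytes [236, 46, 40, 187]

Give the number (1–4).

Key decimal bytes [11, 79, 47, 177] = 0b 4f 2f b1 is 4 bytes > B = 3, so hash it first: H(key) = 3a 00, then zero-pad to 3 bytes: K' = 3a 00 00.
K' ⊕ ipad = 0c 36 36; K' ⊕ opad = 66 5c 5c.
m1: inner = H(0c 36 36 75 75 61 65) = 1c 0c; tag = H(66 5c 5c 1c 0c) = ce78
m2: inner = H(0c 36 36 65 32 32 78) = ec cd; tag = H(66 5c 5c ec cd) = 8f48
m3: inner = H(0c 36 36 9c 89 58 f8) = c3 2a; tag = H(66 5c 5c c3 2a) = ec1f ← matches
m4: inner = H(0c 36 36 ec 2e 28 bb) = 2b 4a; tag = H(66 5c 5c 2b 4a) = 0c87

3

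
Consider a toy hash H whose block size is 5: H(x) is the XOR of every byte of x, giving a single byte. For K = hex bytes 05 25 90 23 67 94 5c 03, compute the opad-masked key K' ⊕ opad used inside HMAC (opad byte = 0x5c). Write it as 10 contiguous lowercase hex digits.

635c5c5c5c

Key hex bytes 05 25 90 23 67 94 5c 03 is 8 bytes > B = 5, so hash it first: H(key) = 3f, then zero-pad to 5 bytes: K' = 3f 00 00 00 00.
XOR each byte with 0x5c: 3f⊕5c=63, 00⊕5c=5c, 00⊕5c=5c, 00⊕5c=5c, 00⊕5c=5c.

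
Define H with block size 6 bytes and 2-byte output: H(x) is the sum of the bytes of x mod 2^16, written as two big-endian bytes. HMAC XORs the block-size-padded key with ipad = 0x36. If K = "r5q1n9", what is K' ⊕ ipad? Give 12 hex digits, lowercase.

Key "r5q1n9" = 72 35 71 31 6e 39 is exactly B = 6 bytes: K' = 72 35 71 31 6e 39.
XOR each byte with 0x36: 72⊕36=44, 35⊕36=03, 71⊕36=47, 31⊕36=07, 6e⊕36=58, 39⊕36=0f.

44034707580f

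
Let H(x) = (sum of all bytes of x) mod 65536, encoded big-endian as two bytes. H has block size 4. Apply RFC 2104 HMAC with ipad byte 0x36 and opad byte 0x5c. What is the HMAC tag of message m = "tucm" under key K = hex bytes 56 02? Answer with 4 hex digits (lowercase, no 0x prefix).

Key hex bytes 56 02 is 2 bytes ≤ B = 4; zero-pad to 4 bytes: K' = 56 02 00 00.
K' ⊕ ipad = 60 34 36 36.  K' ⊕ opad = 0a 5e 5c 5c.
Inner input = (K'⊕ipad) ∥ m = 60 34 36 36 ∥ 74 75 63 6d.
Inner hash: sum = 96+52+54+54+116+117+99+109 = 697 → 02 b9.
Outer input = (K'⊕opad) ∥ inner = 0a 5e 5c 5c ∥ 02 b9.
Outer hash (tag): sum = 10+94+92+92+2+185 = 475 → 01 db.

01db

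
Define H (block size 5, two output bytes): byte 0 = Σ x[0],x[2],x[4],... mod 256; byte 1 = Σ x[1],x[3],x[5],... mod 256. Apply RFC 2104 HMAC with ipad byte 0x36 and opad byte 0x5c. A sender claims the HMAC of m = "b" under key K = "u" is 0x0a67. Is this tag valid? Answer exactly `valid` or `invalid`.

Key "u" = 75 is 1 byte ≤ B = 5; zero-pad to 5 bytes: K' = 75 00 00 00 00.
K' ⊕ ipad = 43 36 36 36 36; K' ⊕ opad = 29 5c 5c 5c 5c.
Inner hash: even-index sum = 175 mod 256 = 175; odd-index sum = 206 mod 256 = 206 → af ce.
Outer hash (recomputed tag): even-index sum = 431 mod 256 = 175; odd-index sum = 359 mod 256 = 103 → af 67.
Recomputed tag = af67; claimed = 0a67 → mismatch.

invalid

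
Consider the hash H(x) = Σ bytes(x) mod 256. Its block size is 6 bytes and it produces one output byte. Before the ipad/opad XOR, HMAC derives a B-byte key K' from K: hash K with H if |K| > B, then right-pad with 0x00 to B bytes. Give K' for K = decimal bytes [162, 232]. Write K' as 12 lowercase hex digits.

a2e800000000

Key decimal bytes [162, 232] = a2 e8 is 2 bytes ≤ B = 6; zero-pad to 6 bytes: K' = a2 e8 00 00 00 00.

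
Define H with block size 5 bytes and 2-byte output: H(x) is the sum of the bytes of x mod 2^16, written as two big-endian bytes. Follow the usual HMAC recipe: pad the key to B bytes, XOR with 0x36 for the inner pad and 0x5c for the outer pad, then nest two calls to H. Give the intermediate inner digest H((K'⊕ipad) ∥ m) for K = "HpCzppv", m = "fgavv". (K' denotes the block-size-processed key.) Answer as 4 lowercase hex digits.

03ed

Key "HpCzppv" = 48 70 43 7a 70 70 76 is 7 bytes > B = 5, so hash it first: H(key) = 02 cb, then zero-pad to 5 bytes: K' = 02 cb 00 00 00.
K' ⊕ ipad = 34 fd 36 36 36.
Inner input = 34 fd 36 36 36 ∥ 66 67 61 76 76.
Inner hash: sum = 52+253+54+54+54+102+103+97+118+118 = 1005 → 03 ed.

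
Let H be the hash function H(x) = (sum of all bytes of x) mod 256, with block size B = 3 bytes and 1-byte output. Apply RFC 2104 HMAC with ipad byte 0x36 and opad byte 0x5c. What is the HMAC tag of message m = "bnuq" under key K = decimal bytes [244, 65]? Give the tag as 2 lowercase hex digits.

Key decimal bytes [244, 65] = f4 41 is 2 bytes ≤ B = 3; zero-pad to 3 bytes: K' = f4 41 00.
K' ⊕ ipad = c2 77 36.  K' ⊕ opad = a8 1d 5c.
Inner input = (K'⊕ipad) ∥ m = c2 77 36 ∥ 62 6e 75 71.
Inner hash: sum = 194+119+54+98+110+117+113 = 805; mod 256 = 37 → 25.
Outer input = (K'⊕opad) ∥ inner = a8 1d 5c ∥ 25.
Outer hash (tag): sum = 168+29+92+37 = 326; mod 256 = 70 → 46.

46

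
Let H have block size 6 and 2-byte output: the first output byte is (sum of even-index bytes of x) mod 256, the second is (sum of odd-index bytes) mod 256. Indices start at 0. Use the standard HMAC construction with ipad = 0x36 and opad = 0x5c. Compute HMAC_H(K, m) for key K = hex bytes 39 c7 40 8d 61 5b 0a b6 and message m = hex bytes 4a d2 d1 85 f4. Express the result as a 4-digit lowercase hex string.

Key hex bytes 39 c7 40 8d 61 5b 0a b6 is 8 bytes > B = 6, so hash it first: H(key) = e4 65, then zero-pad to 6 bytes: K' = e4 65 00 00 00 00.
K' ⊕ ipad = d2 53 36 36 36 36.  K' ⊕ opad = b8 39 5c 5c 5c 5c.
Inner input = (K'⊕ipad) ∥ m = d2 53 36 36 36 36 ∥ 4a d2 d1 85 f4.
Inner hash: even-index sum = 845 mod 256 = 77; odd-index sum = 534 mod 256 = 22 → 4d 16.
Outer input = (K'⊕opad) ∥ inner = b8 39 5c 5c 5c 5c ∥ 4d 16.
Outer hash (tag): even-index sum = 445 mod 256 = 189; odd-index sum = 263 mod 256 = 7 → bd 07.

bd07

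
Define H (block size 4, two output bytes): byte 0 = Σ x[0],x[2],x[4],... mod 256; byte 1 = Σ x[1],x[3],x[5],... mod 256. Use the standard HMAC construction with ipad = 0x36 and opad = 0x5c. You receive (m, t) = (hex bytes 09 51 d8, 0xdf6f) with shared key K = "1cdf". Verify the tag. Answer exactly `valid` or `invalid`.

valid

Key "1cdf" = 31 63 64 66 is exactly B = 4 bytes: K' = 31 63 64 66.
K' ⊕ ipad = 07 55 52 50; K' ⊕ opad = 6d 3f 38 3a.
Inner hash: even-index sum = 314 mod 256 = 58; odd-index sum = 246 mod 256 = 246 → 3a f6.
Outer hash (recomputed tag): even-index sum = 223 mod 256 = 223; odd-index sum = 367 mod 256 = 111 → df 6f.
Recomputed tag = df6f; claimed = df6f → match.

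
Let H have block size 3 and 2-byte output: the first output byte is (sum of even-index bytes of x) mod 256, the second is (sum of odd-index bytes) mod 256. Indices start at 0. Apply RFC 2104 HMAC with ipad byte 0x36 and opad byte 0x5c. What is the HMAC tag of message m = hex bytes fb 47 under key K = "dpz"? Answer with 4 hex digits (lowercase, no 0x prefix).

9f11

Key "dpz" = 64 70 7a is exactly B = 3 bytes: K' = 64 70 7a.
K' ⊕ ipad = 52 46 4c.  K' ⊕ opad = 38 2c 26.
Inner input = (K'⊕ipad) ∥ m = 52 46 4c ∥ fb 47.
Inner hash: even-index sum = 229 mod 256 = 229; odd-index sum = 321 mod 256 = 65 → e5 41.
Outer input = (K'⊕opad) ∥ inner = 38 2c 26 ∥ e5 41.
Outer hash (tag): even-index sum = 159 mod 256 = 159; odd-index sum = 273 mod 256 = 17 → 9f 11.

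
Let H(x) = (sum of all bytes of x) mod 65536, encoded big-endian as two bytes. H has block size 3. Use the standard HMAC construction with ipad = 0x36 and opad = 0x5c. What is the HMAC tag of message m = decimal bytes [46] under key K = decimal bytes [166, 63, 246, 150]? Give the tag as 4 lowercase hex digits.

Key decimal bytes [166, 63, 246, 150] = a6 3f f6 96 is 4 bytes > B = 3, so hash it first: H(key) = 02 71, then zero-pad to 3 bytes: K' = 02 71 00.
K' ⊕ ipad = 34 47 36.  K' ⊕ opad = 5e 2d 5c.
Inner input = (K'⊕ipad) ∥ m = 34 47 36 ∥ 2e.
Inner hash: sum = 52+71+54+46 = 223 → 00 df.
Outer input = (K'⊕opad) ∥ inner = 5e 2d 5c ∥ 00 df.
Outer hash (tag): sum = 94+45+92+0+223 = 454 → 01 c6.

01c6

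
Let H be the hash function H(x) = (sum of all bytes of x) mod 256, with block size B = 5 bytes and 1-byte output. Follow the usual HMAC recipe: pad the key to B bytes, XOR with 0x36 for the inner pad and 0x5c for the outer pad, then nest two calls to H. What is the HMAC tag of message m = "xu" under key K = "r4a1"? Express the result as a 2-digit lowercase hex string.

Key "r4a1" = 72 34 61 31 is 4 bytes ≤ B = 5; zero-pad to 5 bytes: K' = 72 34 61 31 00.
K' ⊕ ipad = 44 02 57 07 36.  K' ⊕ opad = 2e 68 3d 6d 5c.
Inner input = (K'⊕ipad) ∥ m = 44 02 57 07 36 ∥ 78 75.
Inner hash: sum = 68+2+87+7+54+120+117 = 455; mod 256 = 199 → c7.
Outer input = (K'⊕opad) ∥ inner = 2e 68 3d 6d 5c ∥ c7.
Outer hash (tag): sum = 46+104+61+109+92+199 = 611; mod 256 = 99 → 63.

63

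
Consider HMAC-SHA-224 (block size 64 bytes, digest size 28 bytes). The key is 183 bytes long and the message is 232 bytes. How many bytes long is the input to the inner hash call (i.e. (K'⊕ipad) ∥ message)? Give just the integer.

Key is 183 > 64 bytes, so it is hashed to 28 bytes then zero-padded to 64: |K'| = 64.
Inner input = (K'⊕ipad) ∥ m → 64 + 232 = 296 bytes.

296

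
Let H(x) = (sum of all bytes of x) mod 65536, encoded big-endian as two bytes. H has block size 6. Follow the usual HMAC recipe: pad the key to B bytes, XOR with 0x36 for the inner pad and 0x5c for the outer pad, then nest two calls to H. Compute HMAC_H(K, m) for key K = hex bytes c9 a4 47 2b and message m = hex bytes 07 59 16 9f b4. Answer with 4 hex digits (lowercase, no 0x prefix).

Key hex bytes c9 a4 47 2b is 4 bytes ≤ B = 6; zero-pad to 6 bytes: K' = c9 a4 47 2b 00 00.
K' ⊕ ipad = ff 92 71 1d 36 36.  K' ⊕ opad = 95 f8 1b 77 5c 5c.
Inner input = (K'⊕ipad) ∥ m = ff 92 71 1d 36 36 ∥ 07 59 16 9f b4.
Inner hash: sum = 255+146+113+29+54+54+7+89+22+159+180 = 1108 → 04 54.
Outer input = (K'⊕opad) ∥ inner = 95 f8 1b 77 5c 5c ∥ 04 54.
Outer hash (tag): sum = 149+248+27+119+92+92+4+84 = 815 → 03 2f.

032f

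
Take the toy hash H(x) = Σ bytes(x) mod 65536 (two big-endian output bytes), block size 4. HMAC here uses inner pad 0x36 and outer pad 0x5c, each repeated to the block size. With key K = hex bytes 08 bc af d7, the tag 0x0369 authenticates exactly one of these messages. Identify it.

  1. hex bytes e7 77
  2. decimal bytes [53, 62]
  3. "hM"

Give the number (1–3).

2

Key hex bytes 08 bc af d7 is exactly B = 4 bytes: K' = 08 bc af d7.
K' ⊕ ipad = 3e 8a 99 e1; K' ⊕ opad = 54 e0 f3 8b.
m1: inner = H(3e 8a 99 e1 e7 77) = 03 a0; tag = H(54 e0 f3 8b 03 a0) = 0355
m2: inner = H(3e 8a 99 e1 35 3e) = 02 b5; tag = H(54 e0 f3 8b 02 b5) = 0369 ← matches
m3: inner = H(3e 8a 99 e1 68 4d) = 02 f7; tag = H(54 e0 f3 8b 02 f7) = 03ab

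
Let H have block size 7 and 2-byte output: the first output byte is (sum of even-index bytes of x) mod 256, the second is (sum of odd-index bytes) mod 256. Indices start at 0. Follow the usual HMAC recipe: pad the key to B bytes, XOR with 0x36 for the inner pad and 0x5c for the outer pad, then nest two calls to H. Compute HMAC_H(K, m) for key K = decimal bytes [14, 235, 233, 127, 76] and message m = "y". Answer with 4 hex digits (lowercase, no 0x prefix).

Key decimal bytes [14, 235, 233, 127, 76] = 0e eb e9 7f 4c is 5 bytes ≤ B = 7; zero-pad to 7 bytes: K' = 0e eb e9 7f 4c 00 00.
K' ⊕ ipad = 38 dd df 49 7a 36 36.  K' ⊕ opad = 52 b7 b5 23 10 5c 5c.
Inner input = (K'⊕ipad) ∥ m = 38 dd df 49 7a 36 36 ∥ 79.
Inner hash: even-index sum = 455 mod 256 = 199; odd-index sum = 469 mod 256 = 213 → c7 d5.
Outer input = (K'⊕opad) ∥ inner = 52 b7 b5 23 10 5c 5c ∥ c7 d5.
Outer hash (tag): even-index sum = 584 mod 256 = 72; odd-index sum = 509 mod 256 = 253 → 48 fd.

48fd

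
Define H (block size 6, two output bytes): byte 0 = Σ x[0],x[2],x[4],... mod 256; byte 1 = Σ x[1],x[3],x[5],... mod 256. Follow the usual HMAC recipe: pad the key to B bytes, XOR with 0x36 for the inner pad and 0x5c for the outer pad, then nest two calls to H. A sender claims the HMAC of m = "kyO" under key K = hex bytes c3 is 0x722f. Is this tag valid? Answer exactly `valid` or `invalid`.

Key hex bytes c3 is 1 byte ≤ B = 6; zero-pad to 6 bytes: K' = c3 00 00 00 00 00.
K' ⊕ ipad = f5 36 36 36 36 36; K' ⊕ opad = 9f 5c 5c 5c 5c 5c.
Inner hash: even-index sum = 539 mod 256 = 27; odd-index sum = 283 mod 256 = 27 → 1b 1b.
Outer hash (recomputed tag): even-index sum = 370 mod 256 = 114; odd-index sum = 303 mod 256 = 47 → 72 2f.
Recomputed tag = 722f; claimed = 722f → match.

valid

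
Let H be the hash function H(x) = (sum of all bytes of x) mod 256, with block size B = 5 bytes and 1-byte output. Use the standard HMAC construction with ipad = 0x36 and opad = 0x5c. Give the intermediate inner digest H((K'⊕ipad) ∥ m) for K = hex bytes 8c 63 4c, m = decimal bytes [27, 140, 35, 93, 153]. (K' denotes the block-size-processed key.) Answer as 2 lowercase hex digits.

b5

Key hex bytes 8c 63 4c is 3 bytes ≤ B = 5; zero-pad to 5 bytes: K' = 8c 63 4c 00 00.
K' ⊕ ipad = ba 55 7a 36 36.
Inner input = ba 55 7a 36 36 ∥ 1b 8c 23 5d 99.
Inner hash: sum = 186+85+122+54+54+27+140+35+93+153 = 949; mod 256 = 181 → b5.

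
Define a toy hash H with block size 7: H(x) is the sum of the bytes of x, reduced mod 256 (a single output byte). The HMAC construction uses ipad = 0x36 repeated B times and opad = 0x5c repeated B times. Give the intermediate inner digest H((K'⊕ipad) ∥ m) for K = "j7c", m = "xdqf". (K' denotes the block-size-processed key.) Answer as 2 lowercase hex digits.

Key "j7c" = 6a 37 63 is 3 bytes ≤ B = 7; zero-pad to 7 bytes: K' = 6a 37 63 00 00 00 00.
K' ⊕ ipad = 5c 01 55 36 36 36 36.
Inner input = 5c 01 55 36 36 36 36 ∥ 78 64 71 66.
Inner hash: sum = 92+1+85+54+54+54+54+120+100+113+102 = 829; mod 256 = 61 → 3d.

3d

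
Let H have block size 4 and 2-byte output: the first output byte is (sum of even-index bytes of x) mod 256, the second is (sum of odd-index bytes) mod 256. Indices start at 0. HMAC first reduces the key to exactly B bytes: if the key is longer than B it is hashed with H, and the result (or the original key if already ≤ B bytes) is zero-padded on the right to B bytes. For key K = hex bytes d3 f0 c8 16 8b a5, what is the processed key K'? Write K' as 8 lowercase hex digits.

|K| = 6 > B = 4, so first hash the key.
H(K): even-index sum = 550 mod 256 = 38; odd-index sum = 427 mod 256 = 171 → 26 ab.
Zero-pad H(K) = 26 ab to 4 bytes: K' = 26 ab 00 00.

26ab0000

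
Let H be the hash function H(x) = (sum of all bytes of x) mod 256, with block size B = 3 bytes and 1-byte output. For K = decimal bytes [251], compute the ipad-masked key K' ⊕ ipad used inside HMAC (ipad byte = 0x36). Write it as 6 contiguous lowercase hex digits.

cd3636

Key decimal bytes [251] = fb is 1 byte ≤ B = 3; zero-pad to 3 bytes: K' = fb 00 00.
XOR each byte with 0x36: fb⊕36=cd, 00⊕36=36, 00⊕36=36.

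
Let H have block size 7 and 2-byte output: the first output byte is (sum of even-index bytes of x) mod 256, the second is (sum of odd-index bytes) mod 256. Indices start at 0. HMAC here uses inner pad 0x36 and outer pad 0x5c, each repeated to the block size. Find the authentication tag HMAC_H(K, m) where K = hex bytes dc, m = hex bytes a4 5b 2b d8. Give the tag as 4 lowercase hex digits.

Key hex bytes dc is 1 byte ≤ B = 7; zero-pad to 7 bytes: K' = dc 00 00 00 00 00 00.
K' ⊕ ipad = ea 36 36 36 36 36 36.  K' ⊕ opad = 80 5c 5c 5c 5c 5c 5c.
Inner input = (K'⊕ipad) ∥ m = ea 36 36 36 36 36 36 ∥ a4 5b 2b d8.
Inner hash: even-index sum = 703 mod 256 = 191; odd-index sum = 369 mod 256 = 113 → bf 71.
Outer input = (K'⊕opad) ∥ inner = 80 5c 5c 5c 5c 5c 5c ∥ bf 71.
Outer hash (tag): even-index sum = 517 mod 256 = 5; odd-index sum = 467 mod 256 = 211 → 05 d3.

05d3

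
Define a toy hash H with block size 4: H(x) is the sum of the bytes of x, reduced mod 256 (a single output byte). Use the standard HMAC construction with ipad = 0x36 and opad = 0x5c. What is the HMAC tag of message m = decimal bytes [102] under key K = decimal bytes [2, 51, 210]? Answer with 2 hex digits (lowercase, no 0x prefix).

70

Key decimal bytes [2, 51, 210] = 02 33 d2 is 3 bytes ≤ B = 4; zero-pad to 4 bytes: K' = 02 33 d2 00.
K' ⊕ ipad = 34 05 e4 36.  K' ⊕ opad = 5e 6f 8e 5c.
Inner input = (K'⊕ipad) ∥ m = 34 05 e4 36 ∥ 66.
Inner hash: sum = 52+5+228+54+102 = 441; mod 256 = 185 → b9.
Outer input = (K'⊕opad) ∥ inner = 5e 6f 8e 5c ∥ b9.
Outer hash (tag): sum = 94+111+142+92+185 = 624; mod 256 = 112 → 70.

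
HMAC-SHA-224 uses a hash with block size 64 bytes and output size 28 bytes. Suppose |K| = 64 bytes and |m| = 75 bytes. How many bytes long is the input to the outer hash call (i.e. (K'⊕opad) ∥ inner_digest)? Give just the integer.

92

Key is 64 ≤ 64 bytes, zero-padded: |K'| = 64.
Outer input = (K'⊕opad) ∥ H(inner) → 64 + 28 = 92 bytes.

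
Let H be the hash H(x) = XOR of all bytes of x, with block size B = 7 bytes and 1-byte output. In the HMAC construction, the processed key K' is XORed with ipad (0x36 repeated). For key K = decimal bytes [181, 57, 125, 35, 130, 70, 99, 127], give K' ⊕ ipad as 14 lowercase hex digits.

3c363636363636

Key decimal bytes [181, 57, 125, 35, 130, 70, 99, 127] = b5 39 7d 23 82 46 63 7f is 8 bytes > B = 7, so hash it first: H(key) = 0a, then zero-pad to 7 bytes: K' = 0a 00 00 00 00 00 00.
XOR each byte with 0x36: 0a⊕36=3c, 00⊕36=36, 00⊕36=36, 00⊕36=36, 00⊕36=36, 00⊕36=36, 00⊕36=36.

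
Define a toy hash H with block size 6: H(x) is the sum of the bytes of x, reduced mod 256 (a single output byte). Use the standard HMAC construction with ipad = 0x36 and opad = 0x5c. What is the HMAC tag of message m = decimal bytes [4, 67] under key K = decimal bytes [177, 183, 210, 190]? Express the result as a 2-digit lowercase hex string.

Key decimal bytes [177, 183, 210, 190] = b1 b7 d2 be is 4 bytes ≤ B = 6; zero-pad to 6 bytes: K' = b1 b7 d2 be 00 00.
K' ⊕ ipad = 87 81 e4 88 36 36.  K' ⊕ opad = ed eb 8e e2 5c 5c.
Inner input = (K'⊕ipad) ∥ m = 87 81 e4 88 36 36 ∥ 04 43.
Inner hash: sum = 135+129+228+136+54+54+4+67 = 807; mod 256 = 39 → 27.
Outer input = (K'⊕opad) ∥ inner = ed eb 8e e2 5c 5c ∥ 27.
Outer hash (tag): sum = 237+235+142+226+92+92+39 = 1063; mod 256 = 39 → 27.

27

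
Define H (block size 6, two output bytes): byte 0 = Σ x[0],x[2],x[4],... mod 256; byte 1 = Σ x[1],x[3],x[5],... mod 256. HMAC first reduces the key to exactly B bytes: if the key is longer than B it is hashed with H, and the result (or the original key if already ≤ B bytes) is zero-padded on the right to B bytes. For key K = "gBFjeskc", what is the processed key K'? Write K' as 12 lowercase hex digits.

7d8200000000

|K| = 8 > B = 6, so first hash the key.
H(K): even-index sum = 381 mod 256 = 125; odd-index sum = 386 mod 256 = 130 → 7d 82.
Zero-pad H(K) = 7d 82 to 6 bytes: K' = 7d 82 00 00 00 00.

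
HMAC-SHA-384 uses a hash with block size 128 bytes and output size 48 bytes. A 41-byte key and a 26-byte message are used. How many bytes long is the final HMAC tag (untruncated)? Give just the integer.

The tag is one SHA-384 digest: 48 bytes.

48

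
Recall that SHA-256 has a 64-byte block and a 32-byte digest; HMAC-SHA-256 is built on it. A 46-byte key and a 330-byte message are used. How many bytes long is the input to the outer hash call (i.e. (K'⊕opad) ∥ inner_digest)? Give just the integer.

Key is 46 ≤ 64 bytes, zero-padded: |K'| = 64.
Outer input = (K'⊕opad) ∥ H(inner) → 64 + 32 = 96 bytes.

96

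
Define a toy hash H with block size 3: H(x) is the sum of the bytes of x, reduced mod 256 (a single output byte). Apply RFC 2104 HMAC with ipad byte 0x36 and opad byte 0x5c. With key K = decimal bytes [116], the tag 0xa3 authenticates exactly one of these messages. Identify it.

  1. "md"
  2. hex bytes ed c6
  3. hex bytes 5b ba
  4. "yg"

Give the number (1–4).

Key decimal bytes [116] = 74 is 1 byte ≤ B = 3; zero-pad to 3 bytes: K' = 74 00 00.
K' ⊕ ipad = 42 36 36; K' ⊕ opad = 28 5c 5c.
m1: inner = H(42 36 36 6d 64) = 7f; tag = H(28 5c 5c 7f) = 5f
m2: inner = H(42 36 36 ed c6) = 61; tag = H(28 5c 5c 61) = 41
m3: inner = H(42 36 36 5b ba) = c3; tag = H(28 5c 5c c3) = a3 ← matches
m4: inner = H(42 36 36 79 67) = 8e; tag = H(28 5c 5c 8e) = 6e

3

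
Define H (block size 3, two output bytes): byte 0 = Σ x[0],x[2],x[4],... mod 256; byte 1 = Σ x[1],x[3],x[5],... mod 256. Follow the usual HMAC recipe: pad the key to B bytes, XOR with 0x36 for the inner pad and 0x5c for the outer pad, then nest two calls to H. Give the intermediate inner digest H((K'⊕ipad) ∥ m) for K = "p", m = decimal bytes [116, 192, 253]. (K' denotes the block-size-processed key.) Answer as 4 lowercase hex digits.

3ca7

Key "p" = 70 is 1 byte ≤ B = 3; zero-pad to 3 bytes: K' = 70 00 00.
K' ⊕ ipad = 46 36 36.
Inner input = 46 36 36 ∥ 74 c0 fd.
Inner hash: even-index sum = 316 mod 256 = 60; odd-index sum = 423 mod 256 = 167 → 3c a7.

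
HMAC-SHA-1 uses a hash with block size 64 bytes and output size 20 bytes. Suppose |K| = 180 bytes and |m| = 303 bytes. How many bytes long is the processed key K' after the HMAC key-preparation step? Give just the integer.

64

Key is 180 > 64 bytes, so it is hashed to 20 bytes then zero-padded to 64: |K'| = 64.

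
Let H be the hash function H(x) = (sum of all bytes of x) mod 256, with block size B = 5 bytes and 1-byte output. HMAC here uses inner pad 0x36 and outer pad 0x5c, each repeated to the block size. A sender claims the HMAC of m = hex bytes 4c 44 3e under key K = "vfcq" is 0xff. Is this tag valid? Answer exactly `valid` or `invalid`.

Key "vfcq" = 76 66 63 71 is 4 bytes ≤ B = 5; zero-pad to 5 bytes: K' = 76 66 63 71 00.
K' ⊕ ipad = 40 50 55 47 36; K' ⊕ opad = 2a 3a 3f 2d 5c.
Inner hash: sum = 64+80+85+71+54+76+68+62 = 560; mod 256 = 48 → 30.
Outer hash (recomputed tag): sum = 42+58+63+45+92+48 = 348; mod 256 = 92 → 5c.
Recomputed tag = 5c; claimed = ff → mismatch.

invalid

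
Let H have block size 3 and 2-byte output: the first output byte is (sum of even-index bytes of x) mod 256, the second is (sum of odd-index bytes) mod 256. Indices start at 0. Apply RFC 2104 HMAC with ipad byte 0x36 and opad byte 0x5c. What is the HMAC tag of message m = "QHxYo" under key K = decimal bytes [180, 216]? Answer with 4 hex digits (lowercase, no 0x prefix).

Key decimal bytes [180, 216] = b4 d8 is 2 bytes ≤ B = 3; zero-pad to 3 bytes: K' = b4 d8 00.
K' ⊕ ipad = 82 ee 36.  K' ⊕ opad = e8 84 5c.
Inner input = (K'⊕ipad) ∥ m = 82 ee 36 ∥ 51 48 78 59 6f.
Inner hash: even-index sum = 345 mod 256 = 89; odd-index sum = 550 mod 256 = 38 → 59 26.
Outer input = (K'⊕opad) ∥ inner = e8 84 5c ∥ 59 26.
Outer hash (tag): even-index sum = 362 mod 256 = 106; odd-index sum = 221 mod 256 = 221 → 6a dd.

6add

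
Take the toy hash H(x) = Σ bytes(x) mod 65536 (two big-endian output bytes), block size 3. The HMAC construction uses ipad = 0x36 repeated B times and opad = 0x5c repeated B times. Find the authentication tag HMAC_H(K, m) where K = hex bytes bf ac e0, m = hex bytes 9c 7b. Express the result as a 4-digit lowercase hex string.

Key hex bytes bf ac e0 is exactly B = 3 bytes: K' = bf ac e0.
K' ⊕ ipad = 89 9a d6.  K' ⊕ opad = e3 f0 bc.
Inner input = (K'⊕ipad) ∥ m = 89 9a d6 ∥ 9c 7b.
Inner hash: sum = 137+154+214+156+123 = 784 → 03 10.
Outer input = (K'⊕opad) ∥ inner = e3 f0 bc ∥ 03 10.
Outer hash (tag): sum = 227+240+188+3+16 = 674 → 02 a2.

02a2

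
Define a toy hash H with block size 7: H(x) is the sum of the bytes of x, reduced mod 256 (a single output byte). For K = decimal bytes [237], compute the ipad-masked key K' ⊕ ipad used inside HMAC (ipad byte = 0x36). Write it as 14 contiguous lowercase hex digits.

Key decimal bytes [237] = ed is 1 byte ≤ B = 7; zero-pad to 7 bytes: K' = ed 00 00 00 00 00 00.
XOR each byte with 0x36: ed⊕36=db, 00⊕36=36, 00⊕36=36, 00⊕36=36, 00⊕36=36, 00⊕36=36, 00⊕36=36.

db363636363636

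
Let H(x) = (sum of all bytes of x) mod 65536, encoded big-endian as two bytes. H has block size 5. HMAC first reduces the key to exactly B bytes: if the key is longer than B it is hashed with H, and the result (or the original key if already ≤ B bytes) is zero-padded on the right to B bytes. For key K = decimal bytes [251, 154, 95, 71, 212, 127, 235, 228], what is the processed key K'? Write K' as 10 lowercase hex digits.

|K| = 8 > B = 5, so first hash the key.
H(K): sum = 251+154+95+71+212+127+235+228 = 1373 → 05 5d.
Zero-pad H(K) = 05 5d to 5 bytes: K' = 05 5d 00 00 00.

055d000000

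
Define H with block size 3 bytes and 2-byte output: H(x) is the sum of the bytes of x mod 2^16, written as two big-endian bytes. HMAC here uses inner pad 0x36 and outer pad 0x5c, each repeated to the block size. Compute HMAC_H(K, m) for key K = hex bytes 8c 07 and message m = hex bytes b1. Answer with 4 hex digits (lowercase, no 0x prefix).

Key hex bytes 8c 07 is 2 bytes ≤ B = 3; zero-pad to 3 bytes: K' = 8c 07 00.
K' ⊕ ipad = ba 31 36.  K' ⊕ opad = d0 5b 5c.
Inner input = (K'⊕ipad) ∥ m = ba 31 36 ∥ b1.
Inner hash: sum = 186+49+54+177 = 466 → 01 d2.
Outer input = (K'⊕opad) ∥ inner = d0 5b 5c ∥ 01 d2.
Outer hash (tag): sum = 208+91+92+1+210 = 602 → 02 5a.

025a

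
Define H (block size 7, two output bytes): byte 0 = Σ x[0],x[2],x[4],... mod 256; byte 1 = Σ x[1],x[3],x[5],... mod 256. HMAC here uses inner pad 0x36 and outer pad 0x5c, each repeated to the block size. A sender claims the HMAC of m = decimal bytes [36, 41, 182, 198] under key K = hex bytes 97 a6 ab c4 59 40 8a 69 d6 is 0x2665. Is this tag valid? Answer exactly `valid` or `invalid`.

Key hex bytes 97 a6 ab c4 59 40 8a 69 d6 is 9 bytes > B = 7, so hash it first: H(key) = fb 13, then zero-pad to 7 bytes: K' = fb 13 00 00 00 00 00.
K' ⊕ ipad = cd 25 36 36 36 36 36; K' ⊕ opad = a7 4f 5c 5c 5c 5c 5c.
Inner hash: even-index sum = 606 mod 256 = 94; odd-index sum = 363 mod 256 = 107 → 5e 6b.
Outer hash (recomputed tag): even-index sum = 550 mod 256 = 38; odd-index sum = 357 mod 256 = 101 → 26 65.
Recomputed tag = 2665; claimed = 2665 → match.

valid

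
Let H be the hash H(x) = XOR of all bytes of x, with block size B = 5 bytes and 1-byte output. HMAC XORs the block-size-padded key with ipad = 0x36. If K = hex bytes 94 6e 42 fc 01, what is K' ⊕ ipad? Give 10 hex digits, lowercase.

Key hex bytes 94 6e 42 fc 01 is exactly B = 5 bytes: K' = 94 6e 42 fc 01.
XOR each byte with 0x36: 94⊕36=a2, 6e⊕36=58, 42⊕36=74, fc⊕36=ca, 01⊕36=37.

a25874ca37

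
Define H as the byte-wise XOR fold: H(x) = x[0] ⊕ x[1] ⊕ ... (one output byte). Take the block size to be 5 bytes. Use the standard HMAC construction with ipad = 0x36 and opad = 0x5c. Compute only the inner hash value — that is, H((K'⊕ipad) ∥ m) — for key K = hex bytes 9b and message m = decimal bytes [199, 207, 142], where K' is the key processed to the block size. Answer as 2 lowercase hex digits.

2b

Key hex bytes 9b is 1 byte ≤ B = 5; zero-pad to 5 bytes: K' = 9b 00 00 00 00.
K' ⊕ ipad = ad 36 36 36 36.
Inner input = ad 36 36 36 36 ∥ c7 cf 8e.
Inner hash: XOR ad⊕36⊕36⊕36⊕36⊕c7⊕cf⊕8e = 2b.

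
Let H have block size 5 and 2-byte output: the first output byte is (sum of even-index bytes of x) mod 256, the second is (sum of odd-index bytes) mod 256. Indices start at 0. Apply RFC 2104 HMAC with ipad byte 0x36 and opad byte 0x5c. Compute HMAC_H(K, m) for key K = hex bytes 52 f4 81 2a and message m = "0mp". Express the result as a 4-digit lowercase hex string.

Key hex bytes 52 f4 81 2a is 4 bytes ≤ B = 5; zero-pad to 5 bytes: K' = 52 f4 81 2a 00.
K' ⊕ ipad = 64 c2 b7 1c 36.  K' ⊕ opad = 0e a8 dd 76 5c.
Inner input = (K'⊕ipad) ∥ m = 64 c2 b7 1c 36 ∥ 30 6d 70.
Inner hash: even-index sum = 446 mod 256 = 190; odd-index sum = 382 mod 256 = 126 → be 7e.
Outer input = (K'⊕opad) ∥ inner = 0e a8 dd 76 5c ∥ be 7e.
Outer hash (tag): even-index sum = 453 mod 256 = 197; odd-index sum = 476 mod 256 = 220 → c5 dc.

c5dc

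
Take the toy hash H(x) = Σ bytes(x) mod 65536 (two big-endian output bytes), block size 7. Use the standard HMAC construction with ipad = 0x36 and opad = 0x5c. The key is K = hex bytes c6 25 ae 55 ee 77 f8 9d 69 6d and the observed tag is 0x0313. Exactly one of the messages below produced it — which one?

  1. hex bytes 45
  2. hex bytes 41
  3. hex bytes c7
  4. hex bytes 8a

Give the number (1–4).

Key hex bytes c6 25 ae 55 ee 77 f8 9d 69 6d is 10 bytes > B = 7, so hash it first: H(key) = 05 be, then zero-pad to 7 bytes: K' = 05 be 00 00 00 00 00.
K' ⊕ ipad = 33 88 36 36 36 36 36; K' ⊕ opad = 59 e2 5c 5c 5c 5c 5c.
m1: inner = H(33 88 36 36 36 36 36 45) = 02 0e; tag = H(59 e2 5c 5c 5c 5c 5c 02 0e) = 0317
m2: inner = H(33 88 36 36 36 36 36 41) = 02 0a; tag = H(59 e2 5c 5c 5c 5c 5c 02 0a) = 0313 ← matches
m3: inner = H(33 88 36 36 36 36 36 c7) = 02 90; tag = H(59 e2 5c 5c 5c 5c 5c 02 90) = 0399
m4: inner = H(33 88 36 36 36 36 36 8a) = 02 53; tag = H(59 e2 5c 5c 5c 5c 5c 02 53) = 035c

2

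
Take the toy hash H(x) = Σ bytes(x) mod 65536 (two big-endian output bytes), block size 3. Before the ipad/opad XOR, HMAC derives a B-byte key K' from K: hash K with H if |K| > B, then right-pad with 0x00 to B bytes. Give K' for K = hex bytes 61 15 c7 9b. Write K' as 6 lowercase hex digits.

01d800

|K| = 4 > B = 3, so first hash the key.
H(K): sum = 97+21+199+155 = 472 → 01 d8.
Zero-pad H(K) = 01 d8 to 3 bytes: K' = 01 d8 00.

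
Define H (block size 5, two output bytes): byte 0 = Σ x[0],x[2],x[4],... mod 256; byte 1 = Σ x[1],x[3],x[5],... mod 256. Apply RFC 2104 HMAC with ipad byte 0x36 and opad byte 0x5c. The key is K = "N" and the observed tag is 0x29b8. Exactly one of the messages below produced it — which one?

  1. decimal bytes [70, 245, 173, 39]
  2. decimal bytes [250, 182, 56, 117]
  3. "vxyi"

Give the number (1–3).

Key "N" = 4e is 1 byte ≤ B = 5; zero-pad to 5 bytes: K' = 4e 00 00 00 00.
K' ⊕ ipad = 78 36 36 36 36; K' ⊕ opad = 12 5c 5c 5c 5c.
m1: inner = H(78 36 36 36 36 46 f5 ad 27) = 00 5f; tag = H(12 5c 5c 5c 5c 00 5f) = 29b8 ← matches
m2: inner = H(78 36 36 36 36 fa b6 38 75) = 0f 9e; tag = H(12 5c 5c 5c 5c 0f 9e) = 68c7
m3: inner = H(78 36 36 36 36 76 78 79 69) = c5 5b; tag = H(12 5c 5c 5c 5c c5 5b) = 257d

1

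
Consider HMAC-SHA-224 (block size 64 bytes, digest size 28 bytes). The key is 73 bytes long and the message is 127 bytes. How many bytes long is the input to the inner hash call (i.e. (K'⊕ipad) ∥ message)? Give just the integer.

191

Key is 73 > 64 bytes, so it is hashed to 28 bytes then zero-padded to 64: |K'| = 64.
Inner input = (K'⊕ipad) ∥ m → 64 + 127 = 191 bytes.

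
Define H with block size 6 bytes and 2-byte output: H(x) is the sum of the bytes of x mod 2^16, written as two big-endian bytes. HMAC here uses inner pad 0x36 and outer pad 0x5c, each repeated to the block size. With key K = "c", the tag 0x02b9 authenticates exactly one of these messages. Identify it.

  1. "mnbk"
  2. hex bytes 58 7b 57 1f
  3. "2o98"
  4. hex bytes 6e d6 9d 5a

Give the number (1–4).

2

Key "c" = 63 is 1 byte ≤ B = 6; zero-pad to 6 bytes: K' = 63 00 00 00 00 00.
K' ⊕ ipad = 55 36 36 36 36 36; K' ⊕ opad = 3f 5c 5c 5c 5c 5c.
m1: inner = H(55 36 36 36 36 36 6d 6e 62 6b) = 03 0b; tag = H(3f 5c 5c 5c 5c 5c 03 0b) = 0219
m2: inner = H(55 36 36 36 36 36 58 7b 57 1f) = 02 ac; tag = H(3f 5c 5c 5c 5c 5c 02 ac) = 02b9 ← matches
m3: inner = H(55 36 36 36 36 36 32 6f 39 38) = 02 75; tag = H(3f 5c 5c 5c 5c 5c 02 75) = 0282
m4: inner = H(55 36 36 36 36 36 6e d6 9d 5a) = 03 9e; tag = H(3f 5c 5c 5c 5c 5c 03 9e) = 02ac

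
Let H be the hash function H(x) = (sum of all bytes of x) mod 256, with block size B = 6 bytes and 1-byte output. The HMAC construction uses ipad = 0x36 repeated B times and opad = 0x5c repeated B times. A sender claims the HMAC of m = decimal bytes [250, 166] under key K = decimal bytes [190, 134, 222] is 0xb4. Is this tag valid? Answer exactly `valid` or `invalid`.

valid

Key decimal bytes [190, 134, 222] = be 86 de is 3 bytes ≤ B = 6; zero-pad to 6 bytes: K' = be 86 de 00 00 00.
K' ⊕ ipad = 88 b0 e8 36 36 36; K' ⊕ opad = e2 da 82 5c 5c 5c.
Inner hash: sum = 136+176+232+54+54+54+250+166 = 1122; mod 256 = 98 → 62.
Outer hash (recomputed tag): sum = 226+218+130+92+92+92+98 = 948; mod 256 = 180 → b4.
Recomputed tag = b4; claimed = b4 → match.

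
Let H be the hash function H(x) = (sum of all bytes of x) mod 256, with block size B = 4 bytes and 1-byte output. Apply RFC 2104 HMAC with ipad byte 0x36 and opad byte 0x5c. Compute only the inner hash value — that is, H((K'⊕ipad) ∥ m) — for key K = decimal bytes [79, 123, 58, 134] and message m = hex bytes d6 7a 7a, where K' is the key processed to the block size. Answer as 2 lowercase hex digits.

4c

Key decimal bytes [79, 123, 58, 134] = 4f 7b 3a 86 is exactly B = 4 bytes: K' = 4f 7b 3a 86.
K' ⊕ ipad = 79 4d 0c b0.
Inner input = 79 4d 0c b0 ∥ d6 7a 7a.
Inner hash: sum = 121+77+12+176+214+122+122 = 844; mod 256 = 76 → 4c.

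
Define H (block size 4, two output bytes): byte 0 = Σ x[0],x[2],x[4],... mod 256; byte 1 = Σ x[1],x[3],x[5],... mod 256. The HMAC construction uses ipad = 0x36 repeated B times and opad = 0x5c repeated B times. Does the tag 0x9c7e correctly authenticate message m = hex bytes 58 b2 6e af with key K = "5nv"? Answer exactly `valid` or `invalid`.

Key "5nv" = 35 6e 76 is 3 bytes ≤ B = 4; zero-pad to 4 bytes: K' = 35 6e 76 00.
K' ⊕ ipad = 03 58 40 36; K' ⊕ opad = 69 32 2a 5c.
Inner hash: even-index sum = 265 mod 256 = 9; odd-index sum = 495 mod 256 = 239 → 09 ef.
Outer hash (recomputed tag): even-index sum = 156 mod 256 = 156; odd-index sum = 381 mod 256 = 125 → 9c 7d.
Recomputed tag = 9c7d; claimed = 9c7e → mismatch.

invalid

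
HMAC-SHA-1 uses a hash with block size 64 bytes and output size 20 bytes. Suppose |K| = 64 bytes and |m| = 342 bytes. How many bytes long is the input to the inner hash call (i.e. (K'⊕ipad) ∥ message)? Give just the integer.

406

Key is 64 ≤ 64 bytes, zero-padded: |K'| = 64.
Inner input = (K'⊕ipad) ∥ m → 64 + 342 = 406 bytes.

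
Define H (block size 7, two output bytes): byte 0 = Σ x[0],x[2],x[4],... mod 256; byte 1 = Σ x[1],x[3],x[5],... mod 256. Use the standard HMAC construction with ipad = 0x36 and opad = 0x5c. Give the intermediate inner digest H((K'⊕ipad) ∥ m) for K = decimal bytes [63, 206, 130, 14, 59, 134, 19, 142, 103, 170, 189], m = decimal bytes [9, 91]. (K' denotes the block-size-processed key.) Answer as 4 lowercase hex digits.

Key decimal bytes [63, 206, 130, 14, 59, 134, 19, 142, 103, 170, 189] = 3f ce 82 0e 3b 86 13 8e 67 aa bd is 11 bytes > B = 7, so hash it first: H(key) = 33 9a, then zero-pad to 7 bytes: K' = 33 9a 00 00 00 00 00.
K' ⊕ ipad = 05 ac 36 36 36 36 36.
Inner input = 05 ac 36 36 36 36 36 ∥ 09 5b.
Inner hash: even-index sum = 258 mod 256 = 2; odd-index sum = 289 mod 256 = 33 → 02 21.

0221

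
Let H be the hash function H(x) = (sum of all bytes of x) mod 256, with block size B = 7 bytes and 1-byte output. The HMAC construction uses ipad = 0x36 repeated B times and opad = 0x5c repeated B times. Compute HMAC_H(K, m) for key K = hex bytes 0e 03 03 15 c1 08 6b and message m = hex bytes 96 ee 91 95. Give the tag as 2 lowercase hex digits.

82

Key hex bytes 0e 03 03 15 c1 08 6b is exactly B = 7 bytes: K' = 0e 03 03 15 c1 08 6b.
K' ⊕ ipad = 38 35 35 23 f7 3e 5d.  K' ⊕ opad = 52 5f 5f 49 9d 54 37.
Inner input = (K'⊕ipad) ∥ m = 38 35 35 23 f7 3e 5d ∥ 96 ee 91 95.
Inner hash: sum = 56+53+53+35+247+62+93+150+238+145+149 = 1281; mod 256 = 1 → 01.
Outer input = (K'⊕opad) ∥ inner = 52 5f 5f 49 9d 54 37 ∥ 01.
Outer hash (tag): sum = 82+95+95+73+157+84+55+1 = 642; mod 256 = 130 → 82.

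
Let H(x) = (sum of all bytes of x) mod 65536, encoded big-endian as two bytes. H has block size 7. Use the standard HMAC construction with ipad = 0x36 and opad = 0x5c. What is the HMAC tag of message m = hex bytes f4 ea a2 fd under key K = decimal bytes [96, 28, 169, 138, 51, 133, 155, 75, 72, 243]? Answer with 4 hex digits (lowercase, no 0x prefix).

0378

Key decimal bytes [96, 28, 169, 138, 51, 133, 155, 75, 72, 243] = 60 1c a9 8a 33 85 9b 4b 48 f3 is 10 bytes > B = 7, so hash it first: H(key) = 04 88, then zero-pad to 7 bytes: K' = 04 88 00 00 00 00 00.
K' ⊕ ipad = 32 be 36 36 36 36 36.  K' ⊕ opad = 58 d4 5c 5c 5c 5c 5c.
Inner input = (K'⊕ipad) ∥ m = 32 be 36 36 36 36 36 ∥ f4 ea a2 fd.
Inner hash: sum = 50+190+54+54+54+54+54+244+234+162+253 = 1403 → 05 7b.
Outer input = (K'⊕opad) ∥ inner = 58 d4 5c 5c 5c 5c 5c ∥ 05 7b.
Outer hash (tag): sum = 88+212+92+92+92+92+92+5+123 = 888 → 03 78.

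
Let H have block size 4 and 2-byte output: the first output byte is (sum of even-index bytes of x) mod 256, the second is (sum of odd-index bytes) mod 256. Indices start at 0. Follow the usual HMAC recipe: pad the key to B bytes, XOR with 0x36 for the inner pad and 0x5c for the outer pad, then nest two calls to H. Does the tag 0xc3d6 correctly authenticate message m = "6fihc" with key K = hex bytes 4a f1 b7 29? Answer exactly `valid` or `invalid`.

invalid

Key hex bytes 4a f1 b7 29 is exactly B = 4 bytes: K' = 4a f1 b7 29.
K' ⊕ ipad = 7c c7 81 1f; K' ⊕ opad = 16 ad eb 75.
Inner hash: even-index sum = 511 mod 256 = 255; odd-index sum = 436 mod 256 = 180 → ff b4.
Outer hash (recomputed tag): even-index sum = 512 mod 256 = 0; odd-index sum = 470 mod 256 = 214 → 00 d6.
Recomputed tag = 00d6; claimed = c3d6 → mismatch.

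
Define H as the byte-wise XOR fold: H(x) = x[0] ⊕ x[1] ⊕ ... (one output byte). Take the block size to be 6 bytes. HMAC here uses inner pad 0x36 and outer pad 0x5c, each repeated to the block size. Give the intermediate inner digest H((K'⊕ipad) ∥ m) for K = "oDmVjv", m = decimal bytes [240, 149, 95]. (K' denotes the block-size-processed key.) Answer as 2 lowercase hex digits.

Key "oDmVjv" = 6f 44 6d 56 6a 76 is exactly B = 6 bytes: K' = 6f 44 6d 56 6a 76.
K' ⊕ ipad = 59 72 5b 60 5c 40.
Inner input = 59 72 5b 60 5c 40 ∥ f0 95 5f.
Inner hash: XOR 59⊕72⊕5b⊕60⊕5c⊕40⊕f0⊕95⊕5f = 36.

36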